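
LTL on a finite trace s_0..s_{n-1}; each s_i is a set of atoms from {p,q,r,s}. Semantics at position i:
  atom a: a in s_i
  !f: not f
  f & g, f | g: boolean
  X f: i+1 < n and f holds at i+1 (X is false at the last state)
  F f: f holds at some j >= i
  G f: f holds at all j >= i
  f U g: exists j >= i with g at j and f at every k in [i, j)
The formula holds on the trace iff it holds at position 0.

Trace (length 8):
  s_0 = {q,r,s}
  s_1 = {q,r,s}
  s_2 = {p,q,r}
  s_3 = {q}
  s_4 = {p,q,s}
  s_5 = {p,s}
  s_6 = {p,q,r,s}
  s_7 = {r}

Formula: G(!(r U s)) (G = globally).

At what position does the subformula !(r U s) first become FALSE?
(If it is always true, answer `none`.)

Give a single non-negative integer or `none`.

Answer: 0

Derivation:
s_0={q,r,s}: !(r U s)=False (r U s)=True r=True s=True
s_1={q,r,s}: !(r U s)=False (r U s)=True r=True s=True
s_2={p,q,r}: !(r U s)=True (r U s)=False r=True s=False
s_3={q}: !(r U s)=True (r U s)=False r=False s=False
s_4={p,q,s}: !(r U s)=False (r U s)=True r=False s=True
s_5={p,s}: !(r U s)=False (r U s)=True r=False s=True
s_6={p,q,r,s}: !(r U s)=False (r U s)=True r=True s=True
s_7={r}: !(r U s)=True (r U s)=False r=True s=False
G(!(r U s)) holds globally = False
First violation at position 0.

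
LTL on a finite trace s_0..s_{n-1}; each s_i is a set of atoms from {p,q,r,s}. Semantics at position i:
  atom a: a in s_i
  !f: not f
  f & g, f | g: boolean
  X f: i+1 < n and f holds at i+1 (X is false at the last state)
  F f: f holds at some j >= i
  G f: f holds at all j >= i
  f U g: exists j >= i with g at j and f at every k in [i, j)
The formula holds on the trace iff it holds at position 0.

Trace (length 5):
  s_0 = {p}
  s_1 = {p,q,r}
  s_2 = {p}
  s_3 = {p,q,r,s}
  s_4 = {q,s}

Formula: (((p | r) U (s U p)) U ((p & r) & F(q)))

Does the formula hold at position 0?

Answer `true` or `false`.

s_0={p}: (((p | r) U (s U p)) U ((p & r) & F(q)))=True ((p | r) U (s U p))=True (p | r)=True p=True r=False (s U p)=True s=False ((p & r) & F(q))=False (p & r)=False F(q)=True q=False
s_1={p,q,r}: (((p | r) U (s U p)) U ((p & r) & F(q)))=True ((p | r) U (s U p))=True (p | r)=True p=True r=True (s U p)=True s=False ((p & r) & F(q))=True (p & r)=True F(q)=True q=True
s_2={p}: (((p | r) U (s U p)) U ((p & r) & F(q)))=True ((p | r) U (s U p))=True (p | r)=True p=True r=False (s U p)=True s=False ((p & r) & F(q))=False (p & r)=False F(q)=True q=False
s_3={p,q,r,s}: (((p | r) U (s U p)) U ((p & r) & F(q)))=True ((p | r) U (s U p))=True (p | r)=True p=True r=True (s U p)=True s=True ((p & r) & F(q))=True (p & r)=True F(q)=True q=True
s_4={q,s}: (((p | r) U (s U p)) U ((p & r) & F(q)))=False ((p | r) U (s U p))=False (p | r)=False p=False r=False (s U p)=False s=True ((p & r) & F(q))=False (p & r)=False F(q)=True q=True

Answer: true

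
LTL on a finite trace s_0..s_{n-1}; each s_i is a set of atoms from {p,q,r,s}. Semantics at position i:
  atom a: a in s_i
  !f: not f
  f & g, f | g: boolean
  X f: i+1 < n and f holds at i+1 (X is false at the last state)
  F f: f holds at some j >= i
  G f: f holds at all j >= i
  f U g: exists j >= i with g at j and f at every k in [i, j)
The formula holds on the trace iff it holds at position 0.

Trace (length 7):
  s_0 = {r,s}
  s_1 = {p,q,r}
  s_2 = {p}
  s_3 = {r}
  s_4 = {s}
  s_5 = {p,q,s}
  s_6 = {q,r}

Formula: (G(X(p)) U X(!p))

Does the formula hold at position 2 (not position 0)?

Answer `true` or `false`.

Answer: true

Derivation:
s_0={r,s}: (G(X(p)) U X(!p))=False G(X(p))=False X(p)=True p=False X(!p)=False !p=True
s_1={p,q,r}: (G(X(p)) U X(!p))=False G(X(p))=False X(p)=True p=True X(!p)=False !p=False
s_2={p}: (G(X(p)) U X(!p))=True G(X(p))=False X(p)=False p=True X(!p)=True !p=False
s_3={r}: (G(X(p)) U X(!p))=True G(X(p))=False X(p)=False p=False X(!p)=True !p=True
s_4={s}: (G(X(p)) U X(!p))=False G(X(p))=False X(p)=True p=False X(!p)=False !p=True
s_5={p,q,s}: (G(X(p)) U X(!p))=True G(X(p))=False X(p)=False p=True X(!p)=True !p=False
s_6={q,r}: (G(X(p)) U X(!p))=False G(X(p))=False X(p)=False p=False X(!p)=False !p=True
Evaluating at position 2: result = True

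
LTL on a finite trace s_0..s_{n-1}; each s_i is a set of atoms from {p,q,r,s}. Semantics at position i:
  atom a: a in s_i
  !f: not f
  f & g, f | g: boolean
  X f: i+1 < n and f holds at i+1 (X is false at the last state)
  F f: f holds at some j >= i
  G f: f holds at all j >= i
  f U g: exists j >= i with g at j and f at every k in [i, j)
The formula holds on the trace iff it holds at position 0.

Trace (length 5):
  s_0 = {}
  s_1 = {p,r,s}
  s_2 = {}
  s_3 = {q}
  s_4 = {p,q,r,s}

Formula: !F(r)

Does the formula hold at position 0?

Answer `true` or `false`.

s_0={}: !F(r)=False F(r)=True r=False
s_1={p,r,s}: !F(r)=False F(r)=True r=True
s_2={}: !F(r)=False F(r)=True r=False
s_3={q}: !F(r)=False F(r)=True r=False
s_4={p,q,r,s}: !F(r)=False F(r)=True r=True

Answer: false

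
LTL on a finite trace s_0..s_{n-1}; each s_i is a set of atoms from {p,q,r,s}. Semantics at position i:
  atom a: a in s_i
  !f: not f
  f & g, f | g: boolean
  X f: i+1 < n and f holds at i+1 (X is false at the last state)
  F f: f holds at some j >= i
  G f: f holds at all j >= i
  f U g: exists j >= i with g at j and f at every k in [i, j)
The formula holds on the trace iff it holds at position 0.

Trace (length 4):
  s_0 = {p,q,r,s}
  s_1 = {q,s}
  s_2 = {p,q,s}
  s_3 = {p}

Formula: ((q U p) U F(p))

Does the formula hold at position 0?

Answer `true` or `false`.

Answer: true

Derivation:
s_0={p,q,r,s}: ((q U p) U F(p))=True (q U p)=True q=True p=True F(p)=True
s_1={q,s}: ((q U p) U F(p))=True (q U p)=True q=True p=False F(p)=True
s_2={p,q,s}: ((q U p) U F(p))=True (q U p)=True q=True p=True F(p)=True
s_3={p}: ((q U p) U F(p))=True (q U p)=True q=False p=True F(p)=True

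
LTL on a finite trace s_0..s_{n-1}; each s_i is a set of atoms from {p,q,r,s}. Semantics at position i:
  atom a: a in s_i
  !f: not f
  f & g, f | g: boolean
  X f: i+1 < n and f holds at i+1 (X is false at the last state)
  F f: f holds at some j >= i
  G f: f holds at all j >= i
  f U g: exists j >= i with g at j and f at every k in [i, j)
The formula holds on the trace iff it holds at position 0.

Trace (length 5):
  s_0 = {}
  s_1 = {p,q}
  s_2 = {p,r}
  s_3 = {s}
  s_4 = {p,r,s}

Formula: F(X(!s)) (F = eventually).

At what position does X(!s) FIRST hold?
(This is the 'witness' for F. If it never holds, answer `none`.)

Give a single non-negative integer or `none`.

s_0={}: X(!s)=True !s=True s=False
s_1={p,q}: X(!s)=True !s=True s=False
s_2={p,r}: X(!s)=False !s=True s=False
s_3={s}: X(!s)=False !s=False s=True
s_4={p,r,s}: X(!s)=False !s=False s=True
F(X(!s)) holds; first witness at position 0.

Answer: 0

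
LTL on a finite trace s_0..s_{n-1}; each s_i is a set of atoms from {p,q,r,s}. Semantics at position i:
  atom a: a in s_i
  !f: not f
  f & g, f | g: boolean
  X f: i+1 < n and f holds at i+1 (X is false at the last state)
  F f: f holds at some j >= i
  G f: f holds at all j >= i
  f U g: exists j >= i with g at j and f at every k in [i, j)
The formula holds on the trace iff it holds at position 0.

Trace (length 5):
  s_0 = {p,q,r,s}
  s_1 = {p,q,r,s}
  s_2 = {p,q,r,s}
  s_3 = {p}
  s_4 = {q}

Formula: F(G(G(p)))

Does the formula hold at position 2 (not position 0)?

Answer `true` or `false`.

Answer: false

Derivation:
s_0={p,q,r,s}: F(G(G(p)))=False G(G(p))=False G(p)=False p=True
s_1={p,q,r,s}: F(G(G(p)))=False G(G(p))=False G(p)=False p=True
s_2={p,q,r,s}: F(G(G(p)))=False G(G(p))=False G(p)=False p=True
s_3={p}: F(G(G(p)))=False G(G(p))=False G(p)=False p=True
s_4={q}: F(G(G(p)))=False G(G(p))=False G(p)=False p=False
Evaluating at position 2: result = False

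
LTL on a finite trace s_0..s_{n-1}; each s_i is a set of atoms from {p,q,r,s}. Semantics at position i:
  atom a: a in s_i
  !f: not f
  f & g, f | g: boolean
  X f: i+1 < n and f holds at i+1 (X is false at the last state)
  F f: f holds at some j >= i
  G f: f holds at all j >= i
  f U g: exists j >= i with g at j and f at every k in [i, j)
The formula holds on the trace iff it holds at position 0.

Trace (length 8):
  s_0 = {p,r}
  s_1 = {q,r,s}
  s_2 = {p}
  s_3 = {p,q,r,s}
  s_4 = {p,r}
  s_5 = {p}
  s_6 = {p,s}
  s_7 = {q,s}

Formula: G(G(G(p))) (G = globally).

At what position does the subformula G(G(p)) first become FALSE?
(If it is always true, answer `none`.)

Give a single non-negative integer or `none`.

s_0={p,r}: G(G(p))=False G(p)=False p=True
s_1={q,r,s}: G(G(p))=False G(p)=False p=False
s_2={p}: G(G(p))=False G(p)=False p=True
s_3={p,q,r,s}: G(G(p))=False G(p)=False p=True
s_4={p,r}: G(G(p))=False G(p)=False p=True
s_5={p}: G(G(p))=False G(p)=False p=True
s_6={p,s}: G(G(p))=False G(p)=False p=True
s_7={q,s}: G(G(p))=False G(p)=False p=False
G(G(G(p))) holds globally = False
First violation at position 0.

Answer: 0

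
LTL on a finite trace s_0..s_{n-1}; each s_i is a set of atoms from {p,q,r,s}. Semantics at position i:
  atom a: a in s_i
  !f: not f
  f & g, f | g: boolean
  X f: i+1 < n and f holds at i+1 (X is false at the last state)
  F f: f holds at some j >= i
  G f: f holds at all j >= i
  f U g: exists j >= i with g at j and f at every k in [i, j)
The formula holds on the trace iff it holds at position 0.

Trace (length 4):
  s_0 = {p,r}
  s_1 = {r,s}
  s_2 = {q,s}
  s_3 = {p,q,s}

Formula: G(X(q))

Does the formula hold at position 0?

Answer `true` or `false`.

s_0={p,r}: G(X(q))=False X(q)=False q=False
s_1={r,s}: G(X(q))=False X(q)=True q=False
s_2={q,s}: G(X(q))=False X(q)=True q=True
s_3={p,q,s}: G(X(q))=False X(q)=False q=True

Answer: false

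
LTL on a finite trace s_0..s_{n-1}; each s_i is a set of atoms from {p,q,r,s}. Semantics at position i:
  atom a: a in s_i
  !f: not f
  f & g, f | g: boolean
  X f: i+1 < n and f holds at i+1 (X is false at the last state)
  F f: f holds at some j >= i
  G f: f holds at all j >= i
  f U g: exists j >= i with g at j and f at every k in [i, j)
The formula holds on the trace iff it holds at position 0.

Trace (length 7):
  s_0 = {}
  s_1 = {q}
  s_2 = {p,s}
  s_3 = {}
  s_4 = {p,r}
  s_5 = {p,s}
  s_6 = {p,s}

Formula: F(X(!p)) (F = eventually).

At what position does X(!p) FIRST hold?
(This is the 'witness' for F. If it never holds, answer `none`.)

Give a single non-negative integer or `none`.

Answer: 0

Derivation:
s_0={}: X(!p)=True !p=True p=False
s_1={q}: X(!p)=False !p=True p=False
s_2={p,s}: X(!p)=True !p=False p=True
s_3={}: X(!p)=False !p=True p=False
s_4={p,r}: X(!p)=False !p=False p=True
s_5={p,s}: X(!p)=False !p=False p=True
s_6={p,s}: X(!p)=False !p=False p=True
F(X(!p)) holds; first witness at position 0.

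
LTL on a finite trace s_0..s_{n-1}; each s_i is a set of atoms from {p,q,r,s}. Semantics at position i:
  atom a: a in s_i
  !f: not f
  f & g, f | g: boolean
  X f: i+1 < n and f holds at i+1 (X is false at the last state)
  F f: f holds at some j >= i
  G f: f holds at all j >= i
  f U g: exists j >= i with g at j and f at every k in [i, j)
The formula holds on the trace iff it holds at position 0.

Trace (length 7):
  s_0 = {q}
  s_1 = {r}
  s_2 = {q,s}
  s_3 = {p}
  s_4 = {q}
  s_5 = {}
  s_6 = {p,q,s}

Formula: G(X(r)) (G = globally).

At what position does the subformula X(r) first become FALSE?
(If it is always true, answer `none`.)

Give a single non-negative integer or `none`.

s_0={q}: X(r)=True r=False
s_1={r}: X(r)=False r=True
s_2={q,s}: X(r)=False r=False
s_3={p}: X(r)=False r=False
s_4={q}: X(r)=False r=False
s_5={}: X(r)=False r=False
s_6={p,q,s}: X(r)=False r=False
G(X(r)) holds globally = False
First violation at position 1.

Answer: 1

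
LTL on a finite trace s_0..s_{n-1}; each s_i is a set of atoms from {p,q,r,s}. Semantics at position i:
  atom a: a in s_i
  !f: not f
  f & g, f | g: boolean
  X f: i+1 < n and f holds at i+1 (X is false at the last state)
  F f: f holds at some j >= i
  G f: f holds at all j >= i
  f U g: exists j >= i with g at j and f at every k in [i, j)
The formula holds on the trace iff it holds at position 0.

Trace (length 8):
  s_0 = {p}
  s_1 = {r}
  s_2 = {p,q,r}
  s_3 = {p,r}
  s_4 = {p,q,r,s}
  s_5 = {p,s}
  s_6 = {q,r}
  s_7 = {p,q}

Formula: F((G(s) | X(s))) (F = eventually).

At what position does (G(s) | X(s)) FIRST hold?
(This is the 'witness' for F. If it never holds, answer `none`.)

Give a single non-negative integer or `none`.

Answer: 3

Derivation:
s_0={p}: (G(s) | X(s))=False G(s)=False s=False X(s)=False
s_1={r}: (G(s) | X(s))=False G(s)=False s=False X(s)=False
s_2={p,q,r}: (G(s) | X(s))=False G(s)=False s=False X(s)=False
s_3={p,r}: (G(s) | X(s))=True G(s)=False s=False X(s)=True
s_4={p,q,r,s}: (G(s) | X(s))=True G(s)=False s=True X(s)=True
s_5={p,s}: (G(s) | X(s))=False G(s)=False s=True X(s)=False
s_6={q,r}: (G(s) | X(s))=False G(s)=False s=False X(s)=False
s_7={p,q}: (G(s) | X(s))=False G(s)=False s=False X(s)=False
F((G(s) | X(s))) holds; first witness at position 3.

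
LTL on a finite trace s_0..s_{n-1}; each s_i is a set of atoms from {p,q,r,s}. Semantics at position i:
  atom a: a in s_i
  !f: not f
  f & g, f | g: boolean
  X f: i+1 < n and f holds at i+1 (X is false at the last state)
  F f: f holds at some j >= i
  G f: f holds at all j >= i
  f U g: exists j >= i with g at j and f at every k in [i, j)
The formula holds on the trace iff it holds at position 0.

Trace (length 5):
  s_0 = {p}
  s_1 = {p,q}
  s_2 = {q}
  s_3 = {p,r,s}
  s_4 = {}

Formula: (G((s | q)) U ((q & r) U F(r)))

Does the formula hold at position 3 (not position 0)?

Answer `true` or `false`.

Answer: true

Derivation:
s_0={p}: (G((s | q)) U ((q & r) U F(r)))=True G((s | q))=False (s | q)=False s=False q=False ((q & r) U F(r))=True (q & r)=False r=False F(r)=True
s_1={p,q}: (G((s | q)) U ((q & r) U F(r)))=True G((s | q))=False (s | q)=True s=False q=True ((q & r) U F(r))=True (q & r)=False r=False F(r)=True
s_2={q}: (G((s | q)) U ((q & r) U F(r)))=True G((s | q))=False (s | q)=True s=False q=True ((q & r) U F(r))=True (q & r)=False r=False F(r)=True
s_3={p,r,s}: (G((s | q)) U ((q & r) U F(r)))=True G((s | q))=False (s | q)=True s=True q=False ((q & r) U F(r))=True (q & r)=False r=True F(r)=True
s_4={}: (G((s | q)) U ((q & r) U F(r)))=False G((s | q))=False (s | q)=False s=False q=False ((q & r) U F(r))=False (q & r)=False r=False F(r)=False
Evaluating at position 3: result = True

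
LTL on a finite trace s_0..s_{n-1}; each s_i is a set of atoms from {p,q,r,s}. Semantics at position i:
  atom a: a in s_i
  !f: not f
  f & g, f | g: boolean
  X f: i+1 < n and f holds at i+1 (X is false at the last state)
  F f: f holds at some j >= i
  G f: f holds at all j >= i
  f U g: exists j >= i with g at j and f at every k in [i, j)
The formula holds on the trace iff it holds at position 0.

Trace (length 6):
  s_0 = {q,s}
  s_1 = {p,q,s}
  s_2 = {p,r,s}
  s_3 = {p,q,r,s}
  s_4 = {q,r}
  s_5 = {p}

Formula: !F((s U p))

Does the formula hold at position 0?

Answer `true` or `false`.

Answer: false

Derivation:
s_0={q,s}: !F((s U p))=False F((s U p))=True (s U p)=True s=True p=False
s_1={p,q,s}: !F((s U p))=False F((s U p))=True (s U p)=True s=True p=True
s_2={p,r,s}: !F((s U p))=False F((s U p))=True (s U p)=True s=True p=True
s_3={p,q,r,s}: !F((s U p))=False F((s U p))=True (s U p)=True s=True p=True
s_4={q,r}: !F((s U p))=False F((s U p))=True (s U p)=False s=False p=False
s_5={p}: !F((s U p))=False F((s U p))=True (s U p)=True s=False p=True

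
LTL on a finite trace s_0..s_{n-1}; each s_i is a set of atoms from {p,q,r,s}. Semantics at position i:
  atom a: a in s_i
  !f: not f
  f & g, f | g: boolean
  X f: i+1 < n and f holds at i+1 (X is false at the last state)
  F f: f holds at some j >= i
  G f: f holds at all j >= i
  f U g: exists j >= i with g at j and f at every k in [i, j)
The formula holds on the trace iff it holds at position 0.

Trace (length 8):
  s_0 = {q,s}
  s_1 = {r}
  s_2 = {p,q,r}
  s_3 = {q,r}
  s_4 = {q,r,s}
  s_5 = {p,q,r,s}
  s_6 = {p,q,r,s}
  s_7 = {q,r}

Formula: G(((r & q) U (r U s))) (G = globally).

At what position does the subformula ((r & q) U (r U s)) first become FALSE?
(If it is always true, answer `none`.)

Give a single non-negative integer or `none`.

Answer: 7

Derivation:
s_0={q,s}: ((r & q) U (r U s))=True (r & q)=False r=False q=True (r U s)=True s=True
s_1={r}: ((r & q) U (r U s))=True (r & q)=False r=True q=False (r U s)=True s=False
s_2={p,q,r}: ((r & q) U (r U s))=True (r & q)=True r=True q=True (r U s)=True s=False
s_3={q,r}: ((r & q) U (r U s))=True (r & q)=True r=True q=True (r U s)=True s=False
s_4={q,r,s}: ((r & q) U (r U s))=True (r & q)=True r=True q=True (r U s)=True s=True
s_5={p,q,r,s}: ((r & q) U (r U s))=True (r & q)=True r=True q=True (r U s)=True s=True
s_6={p,q,r,s}: ((r & q) U (r U s))=True (r & q)=True r=True q=True (r U s)=True s=True
s_7={q,r}: ((r & q) U (r U s))=False (r & q)=True r=True q=True (r U s)=False s=False
G(((r & q) U (r U s))) holds globally = False
First violation at position 7.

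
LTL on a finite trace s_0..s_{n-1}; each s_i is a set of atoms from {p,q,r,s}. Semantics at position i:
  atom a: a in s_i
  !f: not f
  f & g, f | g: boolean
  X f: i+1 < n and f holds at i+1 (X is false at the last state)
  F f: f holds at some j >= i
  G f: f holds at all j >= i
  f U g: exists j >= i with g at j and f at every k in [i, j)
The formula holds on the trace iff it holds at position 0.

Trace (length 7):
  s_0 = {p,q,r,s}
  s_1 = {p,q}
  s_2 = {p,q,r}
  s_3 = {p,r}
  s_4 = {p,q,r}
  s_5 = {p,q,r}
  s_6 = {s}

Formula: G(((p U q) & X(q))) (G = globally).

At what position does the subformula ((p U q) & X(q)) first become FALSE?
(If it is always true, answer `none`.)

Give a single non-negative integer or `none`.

Answer: 2

Derivation:
s_0={p,q,r,s}: ((p U q) & X(q))=True (p U q)=True p=True q=True X(q)=True
s_1={p,q}: ((p U q) & X(q))=True (p U q)=True p=True q=True X(q)=True
s_2={p,q,r}: ((p U q) & X(q))=False (p U q)=True p=True q=True X(q)=False
s_3={p,r}: ((p U q) & X(q))=True (p U q)=True p=True q=False X(q)=True
s_4={p,q,r}: ((p U q) & X(q))=True (p U q)=True p=True q=True X(q)=True
s_5={p,q,r}: ((p U q) & X(q))=False (p U q)=True p=True q=True X(q)=False
s_6={s}: ((p U q) & X(q))=False (p U q)=False p=False q=False X(q)=False
G(((p U q) & X(q))) holds globally = False
First violation at position 2.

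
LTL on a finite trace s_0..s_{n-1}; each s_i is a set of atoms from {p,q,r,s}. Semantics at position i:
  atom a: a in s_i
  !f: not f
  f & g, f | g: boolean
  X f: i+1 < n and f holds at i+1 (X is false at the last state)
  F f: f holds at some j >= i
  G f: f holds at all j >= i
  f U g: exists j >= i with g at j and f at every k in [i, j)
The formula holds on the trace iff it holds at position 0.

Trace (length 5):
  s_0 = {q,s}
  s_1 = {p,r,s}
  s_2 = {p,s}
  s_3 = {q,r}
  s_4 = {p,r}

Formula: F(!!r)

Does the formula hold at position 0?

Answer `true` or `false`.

Answer: true

Derivation:
s_0={q,s}: F(!!r)=True !!r=False !r=True r=False
s_1={p,r,s}: F(!!r)=True !!r=True !r=False r=True
s_2={p,s}: F(!!r)=True !!r=False !r=True r=False
s_3={q,r}: F(!!r)=True !!r=True !r=False r=True
s_4={p,r}: F(!!r)=True !!r=True !r=False r=True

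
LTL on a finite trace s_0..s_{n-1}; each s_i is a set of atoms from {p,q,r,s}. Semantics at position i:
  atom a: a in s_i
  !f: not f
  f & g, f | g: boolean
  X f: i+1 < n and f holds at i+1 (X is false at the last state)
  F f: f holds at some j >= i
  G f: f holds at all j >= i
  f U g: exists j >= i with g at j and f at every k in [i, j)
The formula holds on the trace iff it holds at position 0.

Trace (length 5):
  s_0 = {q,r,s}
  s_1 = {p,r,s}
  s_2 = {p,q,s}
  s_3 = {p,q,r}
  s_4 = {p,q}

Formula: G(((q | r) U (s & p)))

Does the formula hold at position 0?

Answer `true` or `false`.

Answer: false

Derivation:
s_0={q,r,s}: G(((q | r) U (s & p)))=False ((q | r) U (s & p))=True (q | r)=True q=True r=True (s & p)=False s=True p=False
s_1={p,r,s}: G(((q | r) U (s & p)))=False ((q | r) U (s & p))=True (q | r)=True q=False r=True (s & p)=True s=True p=True
s_2={p,q,s}: G(((q | r) U (s & p)))=False ((q | r) U (s & p))=True (q | r)=True q=True r=False (s & p)=True s=True p=True
s_3={p,q,r}: G(((q | r) U (s & p)))=False ((q | r) U (s & p))=False (q | r)=True q=True r=True (s & p)=False s=False p=True
s_4={p,q}: G(((q | r) U (s & p)))=False ((q | r) U (s & p))=False (q | r)=True q=True r=False (s & p)=False s=False p=True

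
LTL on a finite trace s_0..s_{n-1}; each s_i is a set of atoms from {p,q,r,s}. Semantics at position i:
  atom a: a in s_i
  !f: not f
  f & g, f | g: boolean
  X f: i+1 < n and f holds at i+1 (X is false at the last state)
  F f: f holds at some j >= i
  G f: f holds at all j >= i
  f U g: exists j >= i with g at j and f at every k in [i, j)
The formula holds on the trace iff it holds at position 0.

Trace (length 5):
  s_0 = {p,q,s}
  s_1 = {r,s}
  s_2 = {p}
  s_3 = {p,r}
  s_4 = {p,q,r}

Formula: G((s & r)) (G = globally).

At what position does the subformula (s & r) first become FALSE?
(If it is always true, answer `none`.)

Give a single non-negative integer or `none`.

Answer: 0

Derivation:
s_0={p,q,s}: (s & r)=False s=True r=False
s_1={r,s}: (s & r)=True s=True r=True
s_2={p}: (s & r)=False s=False r=False
s_3={p,r}: (s & r)=False s=False r=True
s_4={p,q,r}: (s & r)=False s=False r=True
G((s & r)) holds globally = False
First violation at position 0.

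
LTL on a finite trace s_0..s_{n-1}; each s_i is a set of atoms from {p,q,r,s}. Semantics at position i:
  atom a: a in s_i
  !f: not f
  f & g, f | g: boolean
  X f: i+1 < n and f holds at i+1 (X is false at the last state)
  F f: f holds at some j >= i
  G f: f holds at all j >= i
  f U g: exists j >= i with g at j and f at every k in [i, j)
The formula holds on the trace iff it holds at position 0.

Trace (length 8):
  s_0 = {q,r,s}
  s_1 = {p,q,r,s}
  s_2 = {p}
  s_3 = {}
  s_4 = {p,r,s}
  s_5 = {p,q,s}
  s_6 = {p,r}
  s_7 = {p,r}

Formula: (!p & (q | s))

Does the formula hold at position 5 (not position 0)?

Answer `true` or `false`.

Answer: false

Derivation:
s_0={q,r,s}: (!p & (q | s))=True !p=True p=False (q | s)=True q=True s=True
s_1={p,q,r,s}: (!p & (q | s))=False !p=False p=True (q | s)=True q=True s=True
s_2={p}: (!p & (q | s))=False !p=False p=True (q | s)=False q=False s=False
s_3={}: (!p & (q | s))=False !p=True p=False (q | s)=False q=False s=False
s_4={p,r,s}: (!p & (q | s))=False !p=False p=True (q | s)=True q=False s=True
s_5={p,q,s}: (!p & (q | s))=False !p=False p=True (q | s)=True q=True s=True
s_6={p,r}: (!p & (q | s))=False !p=False p=True (q | s)=False q=False s=False
s_7={p,r}: (!p & (q | s))=False !p=False p=True (q | s)=False q=False s=False
Evaluating at position 5: result = False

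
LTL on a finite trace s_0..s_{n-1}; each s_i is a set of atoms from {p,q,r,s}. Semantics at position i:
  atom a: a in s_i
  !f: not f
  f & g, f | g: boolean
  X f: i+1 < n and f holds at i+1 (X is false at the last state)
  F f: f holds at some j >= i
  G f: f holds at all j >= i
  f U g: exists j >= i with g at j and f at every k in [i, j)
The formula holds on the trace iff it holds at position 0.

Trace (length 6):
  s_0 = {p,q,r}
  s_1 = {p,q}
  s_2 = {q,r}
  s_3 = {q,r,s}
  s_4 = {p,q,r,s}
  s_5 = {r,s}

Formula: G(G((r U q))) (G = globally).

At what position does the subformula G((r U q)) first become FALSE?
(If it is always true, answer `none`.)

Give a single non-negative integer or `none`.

s_0={p,q,r}: G((r U q))=False (r U q)=True r=True q=True
s_1={p,q}: G((r U q))=False (r U q)=True r=False q=True
s_2={q,r}: G((r U q))=False (r U q)=True r=True q=True
s_3={q,r,s}: G((r U q))=False (r U q)=True r=True q=True
s_4={p,q,r,s}: G((r U q))=False (r U q)=True r=True q=True
s_5={r,s}: G((r U q))=False (r U q)=False r=True q=False
G(G((r U q))) holds globally = False
First violation at position 0.

Answer: 0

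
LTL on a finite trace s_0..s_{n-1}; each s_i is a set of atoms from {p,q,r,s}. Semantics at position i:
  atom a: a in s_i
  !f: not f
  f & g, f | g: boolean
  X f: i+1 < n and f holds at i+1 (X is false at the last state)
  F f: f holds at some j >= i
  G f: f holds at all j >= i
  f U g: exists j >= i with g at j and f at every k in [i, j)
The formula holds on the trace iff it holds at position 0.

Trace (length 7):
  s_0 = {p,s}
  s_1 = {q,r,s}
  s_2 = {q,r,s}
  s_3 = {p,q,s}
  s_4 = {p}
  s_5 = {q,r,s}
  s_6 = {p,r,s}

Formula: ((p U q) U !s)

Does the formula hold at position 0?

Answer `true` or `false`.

s_0={p,s}: ((p U q) U !s)=True (p U q)=True p=True q=False !s=False s=True
s_1={q,r,s}: ((p U q) U !s)=True (p U q)=True p=False q=True !s=False s=True
s_2={q,r,s}: ((p U q) U !s)=True (p U q)=True p=False q=True !s=False s=True
s_3={p,q,s}: ((p U q) U !s)=True (p U q)=True p=True q=True !s=False s=True
s_4={p}: ((p U q) U !s)=True (p U q)=True p=True q=False !s=True s=False
s_5={q,r,s}: ((p U q) U !s)=False (p U q)=True p=False q=True !s=False s=True
s_6={p,r,s}: ((p U q) U !s)=False (p U q)=False p=True q=False !s=False s=True

Answer: true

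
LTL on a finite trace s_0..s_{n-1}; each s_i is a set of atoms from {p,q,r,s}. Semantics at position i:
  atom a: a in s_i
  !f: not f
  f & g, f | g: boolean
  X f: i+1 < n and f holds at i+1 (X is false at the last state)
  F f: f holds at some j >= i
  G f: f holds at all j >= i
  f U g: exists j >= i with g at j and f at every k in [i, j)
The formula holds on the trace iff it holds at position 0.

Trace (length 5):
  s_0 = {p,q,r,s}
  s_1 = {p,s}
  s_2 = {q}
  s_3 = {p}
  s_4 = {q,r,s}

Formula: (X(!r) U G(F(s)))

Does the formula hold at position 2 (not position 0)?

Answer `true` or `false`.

s_0={p,q,r,s}: (X(!r) U G(F(s)))=True X(!r)=True !r=False r=True G(F(s))=True F(s)=True s=True
s_1={p,s}: (X(!r) U G(F(s)))=True X(!r)=True !r=True r=False G(F(s))=True F(s)=True s=True
s_2={q}: (X(!r) U G(F(s)))=True X(!r)=True !r=True r=False G(F(s))=True F(s)=True s=False
s_3={p}: (X(!r) U G(F(s)))=True X(!r)=False !r=True r=False G(F(s))=True F(s)=True s=False
s_4={q,r,s}: (X(!r) U G(F(s)))=True X(!r)=False !r=False r=True G(F(s))=True F(s)=True s=True
Evaluating at position 2: result = True

Answer: true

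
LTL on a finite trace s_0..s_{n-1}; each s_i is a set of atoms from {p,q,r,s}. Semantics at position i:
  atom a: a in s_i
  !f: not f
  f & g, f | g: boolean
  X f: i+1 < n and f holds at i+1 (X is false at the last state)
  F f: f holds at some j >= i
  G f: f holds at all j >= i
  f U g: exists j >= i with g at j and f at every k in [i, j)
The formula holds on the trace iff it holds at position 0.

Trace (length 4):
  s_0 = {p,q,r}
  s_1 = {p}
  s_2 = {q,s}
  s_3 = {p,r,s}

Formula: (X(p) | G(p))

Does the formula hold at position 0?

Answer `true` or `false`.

s_0={p,q,r}: (X(p) | G(p))=True X(p)=True p=True G(p)=False
s_1={p}: (X(p) | G(p))=False X(p)=False p=True G(p)=False
s_2={q,s}: (X(p) | G(p))=True X(p)=True p=False G(p)=False
s_3={p,r,s}: (X(p) | G(p))=True X(p)=False p=True G(p)=True

Answer: true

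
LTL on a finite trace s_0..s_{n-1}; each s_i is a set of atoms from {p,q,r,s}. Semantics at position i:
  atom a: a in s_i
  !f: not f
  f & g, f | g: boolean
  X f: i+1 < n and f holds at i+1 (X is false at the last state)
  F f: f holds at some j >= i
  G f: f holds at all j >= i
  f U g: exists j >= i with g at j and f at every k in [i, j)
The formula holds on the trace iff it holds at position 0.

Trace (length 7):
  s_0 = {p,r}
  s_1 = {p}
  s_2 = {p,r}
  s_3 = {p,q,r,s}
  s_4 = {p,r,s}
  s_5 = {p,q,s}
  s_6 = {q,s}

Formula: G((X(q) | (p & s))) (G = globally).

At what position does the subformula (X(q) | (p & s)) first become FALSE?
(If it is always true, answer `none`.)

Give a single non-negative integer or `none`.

Answer: 0

Derivation:
s_0={p,r}: (X(q) | (p & s))=False X(q)=False q=False (p & s)=False p=True s=False
s_1={p}: (X(q) | (p & s))=False X(q)=False q=False (p & s)=False p=True s=False
s_2={p,r}: (X(q) | (p & s))=True X(q)=True q=False (p & s)=False p=True s=False
s_3={p,q,r,s}: (X(q) | (p & s))=True X(q)=False q=True (p & s)=True p=True s=True
s_4={p,r,s}: (X(q) | (p & s))=True X(q)=True q=False (p & s)=True p=True s=True
s_5={p,q,s}: (X(q) | (p & s))=True X(q)=True q=True (p & s)=True p=True s=True
s_6={q,s}: (X(q) | (p & s))=False X(q)=False q=True (p & s)=False p=False s=True
G((X(q) | (p & s))) holds globally = False
First violation at position 0.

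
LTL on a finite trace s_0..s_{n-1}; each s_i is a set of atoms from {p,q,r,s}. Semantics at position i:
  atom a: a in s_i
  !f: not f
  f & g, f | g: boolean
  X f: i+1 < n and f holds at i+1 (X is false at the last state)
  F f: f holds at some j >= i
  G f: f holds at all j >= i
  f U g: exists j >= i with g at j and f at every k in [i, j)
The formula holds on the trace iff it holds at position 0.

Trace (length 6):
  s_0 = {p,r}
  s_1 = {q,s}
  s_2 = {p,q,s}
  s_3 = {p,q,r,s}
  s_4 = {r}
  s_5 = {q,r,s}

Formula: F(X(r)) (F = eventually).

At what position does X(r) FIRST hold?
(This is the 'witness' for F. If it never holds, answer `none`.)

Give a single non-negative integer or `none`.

Answer: 2

Derivation:
s_0={p,r}: X(r)=False r=True
s_1={q,s}: X(r)=False r=False
s_2={p,q,s}: X(r)=True r=False
s_3={p,q,r,s}: X(r)=True r=True
s_4={r}: X(r)=True r=True
s_5={q,r,s}: X(r)=False r=True
F(X(r)) holds; first witness at position 2.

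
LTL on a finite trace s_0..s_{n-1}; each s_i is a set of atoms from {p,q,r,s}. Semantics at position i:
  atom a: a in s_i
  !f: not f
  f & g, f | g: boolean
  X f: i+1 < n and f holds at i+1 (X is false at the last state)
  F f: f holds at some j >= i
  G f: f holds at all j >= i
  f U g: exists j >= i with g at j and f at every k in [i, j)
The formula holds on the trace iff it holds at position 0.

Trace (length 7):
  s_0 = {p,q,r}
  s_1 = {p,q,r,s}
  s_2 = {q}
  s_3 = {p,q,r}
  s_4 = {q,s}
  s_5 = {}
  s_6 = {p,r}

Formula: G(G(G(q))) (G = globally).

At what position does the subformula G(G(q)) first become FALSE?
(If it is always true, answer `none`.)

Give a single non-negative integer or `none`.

s_0={p,q,r}: G(G(q))=False G(q)=False q=True
s_1={p,q,r,s}: G(G(q))=False G(q)=False q=True
s_2={q}: G(G(q))=False G(q)=False q=True
s_3={p,q,r}: G(G(q))=False G(q)=False q=True
s_4={q,s}: G(G(q))=False G(q)=False q=True
s_5={}: G(G(q))=False G(q)=False q=False
s_6={p,r}: G(G(q))=False G(q)=False q=False
G(G(G(q))) holds globally = False
First violation at position 0.

Answer: 0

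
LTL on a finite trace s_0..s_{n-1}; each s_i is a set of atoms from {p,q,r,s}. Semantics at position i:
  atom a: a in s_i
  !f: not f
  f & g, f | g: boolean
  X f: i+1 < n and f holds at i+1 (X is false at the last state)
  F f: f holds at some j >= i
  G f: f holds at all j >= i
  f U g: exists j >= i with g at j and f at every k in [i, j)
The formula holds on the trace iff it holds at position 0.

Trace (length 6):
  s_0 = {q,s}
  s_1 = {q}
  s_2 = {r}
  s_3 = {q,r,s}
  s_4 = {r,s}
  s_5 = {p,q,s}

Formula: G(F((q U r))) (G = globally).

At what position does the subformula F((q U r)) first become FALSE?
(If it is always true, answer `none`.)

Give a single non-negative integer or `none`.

s_0={q,s}: F((q U r))=True (q U r)=True q=True r=False
s_1={q}: F((q U r))=True (q U r)=True q=True r=False
s_2={r}: F((q U r))=True (q U r)=True q=False r=True
s_3={q,r,s}: F((q U r))=True (q U r)=True q=True r=True
s_4={r,s}: F((q U r))=True (q U r)=True q=False r=True
s_5={p,q,s}: F((q U r))=False (q U r)=False q=True r=False
G(F((q U r))) holds globally = False
First violation at position 5.

Answer: 5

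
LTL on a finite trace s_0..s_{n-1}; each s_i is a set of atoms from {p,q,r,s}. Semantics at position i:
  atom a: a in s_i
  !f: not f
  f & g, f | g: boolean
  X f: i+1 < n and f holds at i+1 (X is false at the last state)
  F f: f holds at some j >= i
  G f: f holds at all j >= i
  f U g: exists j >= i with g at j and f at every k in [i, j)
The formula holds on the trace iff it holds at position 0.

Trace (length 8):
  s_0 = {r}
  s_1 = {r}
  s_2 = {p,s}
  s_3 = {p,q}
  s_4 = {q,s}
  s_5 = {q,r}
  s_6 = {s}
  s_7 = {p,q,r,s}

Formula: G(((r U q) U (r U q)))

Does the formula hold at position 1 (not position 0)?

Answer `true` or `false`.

s_0={r}: G(((r U q) U (r U q)))=False ((r U q) U (r U q))=False (r U q)=False r=True q=False
s_1={r}: G(((r U q) U (r U q)))=False ((r U q) U (r U q))=False (r U q)=False r=True q=False
s_2={p,s}: G(((r U q) U (r U q)))=False ((r U q) U (r U q))=False (r U q)=False r=False q=False
s_3={p,q}: G(((r U q) U (r U q)))=False ((r U q) U (r U q))=True (r U q)=True r=False q=True
s_4={q,s}: G(((r U q) U (r U q)))=False ((r U q) U (r U q))=True (r U q)=True r=False q=True
s_5={q,r}: G(((r U q) U (r U q)))=False ((r U q) U (r U q))=True (r U q)=True r=True q=True
s_6={s}: G(((r U q) U (r U q)))=False ((r U q) U (r U q))=False (r U q)=False r=False q=False
s_7={p,q,r,s}: G(((r U q) U (r U q)))=True ((r U q) U (r U q))=True (r U q)=True r=True q=True
Evaluating at position 1: result = False

Answer: false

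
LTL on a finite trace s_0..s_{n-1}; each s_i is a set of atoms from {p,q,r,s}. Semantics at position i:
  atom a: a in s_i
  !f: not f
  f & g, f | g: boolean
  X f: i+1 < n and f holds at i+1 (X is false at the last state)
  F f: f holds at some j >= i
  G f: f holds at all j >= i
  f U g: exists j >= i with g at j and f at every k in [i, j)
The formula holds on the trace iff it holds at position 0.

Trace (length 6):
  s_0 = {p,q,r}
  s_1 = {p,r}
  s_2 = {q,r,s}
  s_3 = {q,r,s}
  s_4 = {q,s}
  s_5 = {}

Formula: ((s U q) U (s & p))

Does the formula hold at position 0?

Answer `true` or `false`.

s_0={p,q,r}: ((s U q) U (s & p))=False (s U q)=True s=False q=True (s & p)=False p=True
s_1={p,r}: ((s U q) U (s & p))=False (s U q)=False s=False q=False (s & p)=False p=True
s_2={q,r,s}: ((s U q) U (s & p))=False (s U q)=True s=True q=True (s & p)=False p=False
s_3={q,r,s}: ((s U q) U (s & p))=False (s U q)=True s=True q=True (s & p)=False p=False
s_4={q,s}: ((s U q) U (s & p))=False (s U q)=True s=True q=True (s & p)=False p=False
s_5={}: ((s U q) U (s & p))=False (s U q)=False s=False q=False (s & p)=False p=False

Answer: false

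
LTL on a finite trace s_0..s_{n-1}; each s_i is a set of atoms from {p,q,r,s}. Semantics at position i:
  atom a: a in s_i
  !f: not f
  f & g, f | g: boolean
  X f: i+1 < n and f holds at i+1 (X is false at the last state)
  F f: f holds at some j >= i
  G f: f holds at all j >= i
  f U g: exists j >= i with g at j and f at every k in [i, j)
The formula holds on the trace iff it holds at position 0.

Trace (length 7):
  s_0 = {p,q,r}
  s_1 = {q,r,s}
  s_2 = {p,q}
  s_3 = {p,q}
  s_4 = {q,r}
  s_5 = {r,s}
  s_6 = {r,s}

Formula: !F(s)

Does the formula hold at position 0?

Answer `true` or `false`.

s_0={p,q,r}: !F(s)=False F(s)=True s=False
s_1={q,r,s}: !F(s)=False F(s)=True s=True
s_2={p,q}: !F(s)=False F(s)=True s=False
s_3={p,q}: !F(s)=False F(s)=True s=False
s_4={q,r}: !F(s)=False F(s)=True s=False
s_5={r,s}: !F(s)=False F(s)=True s=True
s_6={r,s}: !F(s)=False F(s)=True s=True

Answer: false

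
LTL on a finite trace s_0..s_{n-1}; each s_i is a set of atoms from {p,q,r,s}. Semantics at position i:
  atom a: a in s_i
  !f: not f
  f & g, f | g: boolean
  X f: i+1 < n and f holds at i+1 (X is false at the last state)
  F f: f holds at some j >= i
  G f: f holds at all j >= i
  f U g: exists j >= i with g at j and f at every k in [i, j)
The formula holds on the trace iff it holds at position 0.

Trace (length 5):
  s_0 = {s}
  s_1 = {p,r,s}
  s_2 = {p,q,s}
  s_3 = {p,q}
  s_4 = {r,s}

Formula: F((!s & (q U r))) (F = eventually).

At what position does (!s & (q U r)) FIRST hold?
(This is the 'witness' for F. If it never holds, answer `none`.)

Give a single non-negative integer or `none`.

Answer: 3

Derivation:
s_0={s}: (!s & (q U r))=False !s=False s=True (q U r)=False q=False r=False
s_1={p,r,s}: (!s & (q U r))=False !s=False s=True (q U r)=True q=False r=True
s_2={p,q,s}: (!s & (q U r))=False !s=False s=True (q U r)=True q=True r=False
s_3={p,q}: (!s & (q U r))=True !s=True s=False (q U r)=True q=True r=False
s_4={r,s}: (!s & (q U r))=False !s=False s=True (q U r)=True q=False r=True
F((!s & (q U r))) holds; first witness at position 3.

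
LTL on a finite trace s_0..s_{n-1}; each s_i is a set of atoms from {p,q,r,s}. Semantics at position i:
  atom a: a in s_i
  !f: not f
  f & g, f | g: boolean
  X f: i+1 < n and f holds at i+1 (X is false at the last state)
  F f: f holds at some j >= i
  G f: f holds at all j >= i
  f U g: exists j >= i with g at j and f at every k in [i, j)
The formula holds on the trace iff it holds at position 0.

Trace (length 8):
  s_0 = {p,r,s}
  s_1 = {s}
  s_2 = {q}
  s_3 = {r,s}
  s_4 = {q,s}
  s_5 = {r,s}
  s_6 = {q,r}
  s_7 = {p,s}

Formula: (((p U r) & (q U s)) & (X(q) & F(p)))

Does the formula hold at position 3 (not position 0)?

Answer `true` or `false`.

s_0={p,r,s}: (((p U r) & (q U s)) & (X(q) & F(p)))=False ((p U r) & (q U s))=True (p U r)=True p=True r=True (q U s)=True q=False s=True (X(q) & F(p))=False X(q)=False F(p)=True
s_1={s}: (((p U r) & (q U s)) & (X(q) & F(p)))=False ((p U r) & (q U s))=False (p U r)=False p=False r=False (q U s)=True q=False s=True (X(q) & F(p))=True X(q)=True F(p)=True
s_2={q}: (((p U r) & (q U s)) & (X(q) & F(p)))=False ((p U r) & (q U s))=False (p U r)=False p=False r=False (q U s)=True q=True s=False (X(q) & F(p))=False X(q)=False F(p)=True
s_3={r,s}: (((p U r) & (q U s)) & (X(q) & F(p)))=True ((p U r) & (q U s))=True (p U r)=True p=False r=True (q U s)=True q=False s=True (X(q) & F(p))=True X(q)=True F(p)=True
s_4={q,s}: (((p U r) & (q U s)) & (X(q) & F(p)))=False ((p U r) & (q U s))=False (p U r)=False p=False r=False (q U s)=True q=True s=True (X(q) & F(p))=False X(q)=False F(p)=True
s_5={r,s}: (((p U r) & (q U s)) & (X(q) & F(p)))=True ((p U r) & (q U s))=True (p U r)=True p=False r=True (q U s)=True q=False s=True (X(q) & F(p))=True X(q)=True F(p)=True
s_6={q,r}: (((p U r) & (q U s)) & (X(q) & F(p)))=False ((p U r) & (q U s))=True (p U r)=True p=False r=True (q U s)=True q=True s=False (X(q) & F(p))=False X(q)=False F(p)=True
s_7={p,s}: (((p U r) & (q U s)) & (X(q) & F(p)))=False ((p U r) & (q U s))=False (p U r)=False p=True r=False (q U s)=True q=False s=True (X(q) & F(p))=False X(q)=False F(p)=True
Evaluating at position 3: result = True

Answer: true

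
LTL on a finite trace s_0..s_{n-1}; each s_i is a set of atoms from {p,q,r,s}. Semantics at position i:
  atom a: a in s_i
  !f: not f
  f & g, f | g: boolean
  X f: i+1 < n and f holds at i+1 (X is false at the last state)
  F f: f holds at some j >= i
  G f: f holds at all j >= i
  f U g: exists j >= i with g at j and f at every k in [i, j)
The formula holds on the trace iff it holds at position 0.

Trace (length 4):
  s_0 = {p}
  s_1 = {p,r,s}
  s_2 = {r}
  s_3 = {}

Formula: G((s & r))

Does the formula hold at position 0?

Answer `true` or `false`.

Answer: false

Derivation:
s_0={p}: G((s & r))=False (s & r)=False s=False r=False
s_1={p,r,s}: G((s & r))=False (s & r)=True s=True r=True
s_2={r}: G((s & r))=False (s & r)=False s=False r=True
s_3={}: G((s & r))=False (s & r)=False s=False r=False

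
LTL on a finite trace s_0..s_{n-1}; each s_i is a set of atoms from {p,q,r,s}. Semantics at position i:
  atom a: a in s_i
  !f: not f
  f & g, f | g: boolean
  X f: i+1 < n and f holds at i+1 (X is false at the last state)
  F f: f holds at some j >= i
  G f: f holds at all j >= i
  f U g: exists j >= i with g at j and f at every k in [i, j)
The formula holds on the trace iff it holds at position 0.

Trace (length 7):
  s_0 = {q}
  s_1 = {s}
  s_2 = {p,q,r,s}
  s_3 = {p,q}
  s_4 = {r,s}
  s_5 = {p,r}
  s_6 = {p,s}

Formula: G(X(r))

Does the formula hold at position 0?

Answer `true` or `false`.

Answer: false

Derivation:
s_0={q}: G(X(r))=False X(r)=False r=False
s_1={s}: G(X(r))=False X(r)=True r=False
s_2={p,q,r,s}: G(X(r))=False X(r)=False r=True
s_3={p,q}: G(X(r))=False X(r)=True r=False
s_4={r,s}: G(X(r))=False X(r)=True r=True
s_5={p,r}: G(X(r))=False X(r)=False r=True
s_6={p,s}: G(X(r))=False X(r)=False r=False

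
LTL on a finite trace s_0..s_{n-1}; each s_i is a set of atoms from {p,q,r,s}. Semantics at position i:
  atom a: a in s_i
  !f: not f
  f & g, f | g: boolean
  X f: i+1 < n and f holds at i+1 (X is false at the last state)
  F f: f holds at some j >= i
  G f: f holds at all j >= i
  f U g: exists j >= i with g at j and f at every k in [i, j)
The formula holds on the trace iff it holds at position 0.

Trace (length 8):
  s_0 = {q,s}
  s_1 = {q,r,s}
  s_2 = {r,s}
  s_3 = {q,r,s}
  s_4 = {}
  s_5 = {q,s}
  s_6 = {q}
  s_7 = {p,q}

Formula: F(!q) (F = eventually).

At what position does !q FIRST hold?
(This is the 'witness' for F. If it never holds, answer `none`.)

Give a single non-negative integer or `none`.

Answer: 2

Derivation:
s_0={q,s}: !q=False q=True
s_1={q,r,s}: !q=False q=True
s_2={r,s}: !q=True q=False
s_3={q,r,s}: !q=False q=True
s_4={}: !q=True q=False
s_5={q,s}: !q=False q=True
s_6={q}: !q=False q=True
s_7={p,q}: !q=False q=True
F(!q) holds; first witness at position 2.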